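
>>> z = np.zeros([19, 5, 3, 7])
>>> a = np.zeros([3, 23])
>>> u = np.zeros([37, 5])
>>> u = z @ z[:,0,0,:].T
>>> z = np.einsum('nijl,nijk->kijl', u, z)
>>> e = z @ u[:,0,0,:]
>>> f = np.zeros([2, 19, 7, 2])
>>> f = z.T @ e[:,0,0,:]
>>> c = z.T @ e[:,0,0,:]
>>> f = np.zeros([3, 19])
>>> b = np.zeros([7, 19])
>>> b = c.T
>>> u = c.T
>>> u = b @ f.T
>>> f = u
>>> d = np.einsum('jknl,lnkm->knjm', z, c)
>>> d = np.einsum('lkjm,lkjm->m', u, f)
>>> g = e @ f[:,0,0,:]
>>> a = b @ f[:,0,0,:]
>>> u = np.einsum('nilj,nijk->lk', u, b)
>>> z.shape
(7, 5, 3, 19)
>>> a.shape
(19, 5, 3, 3)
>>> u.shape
(3, 19)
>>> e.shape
(7, 5, 3, 19)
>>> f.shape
(19, 5, 3, 3)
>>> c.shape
(19, 3, 5, 19)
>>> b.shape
(19, 5, 3, 19)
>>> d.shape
(3,)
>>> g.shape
(7, 5, 3, 3)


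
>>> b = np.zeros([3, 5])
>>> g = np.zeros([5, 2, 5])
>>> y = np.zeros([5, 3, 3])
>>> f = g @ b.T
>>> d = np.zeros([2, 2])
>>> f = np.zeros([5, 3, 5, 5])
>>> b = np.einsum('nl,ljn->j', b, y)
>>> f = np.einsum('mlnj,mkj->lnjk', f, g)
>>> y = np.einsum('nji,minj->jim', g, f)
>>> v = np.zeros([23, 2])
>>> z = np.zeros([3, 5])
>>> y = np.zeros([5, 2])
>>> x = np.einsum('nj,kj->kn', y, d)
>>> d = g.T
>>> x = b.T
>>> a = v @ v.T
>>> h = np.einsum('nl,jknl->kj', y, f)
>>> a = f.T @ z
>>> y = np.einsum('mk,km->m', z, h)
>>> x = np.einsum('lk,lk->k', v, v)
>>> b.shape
(3,)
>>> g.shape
(5, 2, 5)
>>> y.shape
(3,)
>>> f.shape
(3, 5, 5, 2)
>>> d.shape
(5, 2, 5)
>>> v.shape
(23, 2)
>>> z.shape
(3, 5)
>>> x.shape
(2,)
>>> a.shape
(2, 5, 5, 5)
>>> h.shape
(5, 3)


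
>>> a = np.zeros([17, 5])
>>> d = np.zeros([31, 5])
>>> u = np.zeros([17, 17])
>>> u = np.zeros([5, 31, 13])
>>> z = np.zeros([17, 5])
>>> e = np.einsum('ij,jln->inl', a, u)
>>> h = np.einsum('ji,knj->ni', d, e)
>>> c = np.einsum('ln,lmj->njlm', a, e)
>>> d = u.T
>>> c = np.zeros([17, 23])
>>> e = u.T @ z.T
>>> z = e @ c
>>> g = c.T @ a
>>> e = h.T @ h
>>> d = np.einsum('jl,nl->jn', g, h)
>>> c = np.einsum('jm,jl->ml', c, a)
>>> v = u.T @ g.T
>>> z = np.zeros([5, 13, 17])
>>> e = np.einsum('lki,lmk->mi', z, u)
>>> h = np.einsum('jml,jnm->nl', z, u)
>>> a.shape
(17, 5)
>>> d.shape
(23, 13)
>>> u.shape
(5, 31, 13)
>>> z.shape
(5, 13, 17)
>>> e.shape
(31, 17)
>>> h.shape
(31, 17)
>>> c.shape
(23, 5)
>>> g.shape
(23, 5)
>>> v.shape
(13, 31, 23)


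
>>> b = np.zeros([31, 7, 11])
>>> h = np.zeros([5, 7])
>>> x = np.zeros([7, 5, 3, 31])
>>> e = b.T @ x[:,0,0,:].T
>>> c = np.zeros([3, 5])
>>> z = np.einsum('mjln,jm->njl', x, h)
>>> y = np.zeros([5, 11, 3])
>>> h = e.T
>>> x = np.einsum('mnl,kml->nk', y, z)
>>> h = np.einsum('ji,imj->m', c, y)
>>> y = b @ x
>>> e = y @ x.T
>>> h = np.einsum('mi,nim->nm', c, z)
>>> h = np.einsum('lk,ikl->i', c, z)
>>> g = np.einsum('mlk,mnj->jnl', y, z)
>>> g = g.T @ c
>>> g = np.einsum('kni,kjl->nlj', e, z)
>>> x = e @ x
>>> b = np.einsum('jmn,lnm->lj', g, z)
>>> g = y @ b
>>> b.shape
(31, 7)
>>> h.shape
(31,)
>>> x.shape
(31, 7, 31)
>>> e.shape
(31, 7, 11)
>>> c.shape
(3, 5)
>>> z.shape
(31, 5, 3)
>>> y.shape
(31, 7, 31)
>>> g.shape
(31, 7, 7)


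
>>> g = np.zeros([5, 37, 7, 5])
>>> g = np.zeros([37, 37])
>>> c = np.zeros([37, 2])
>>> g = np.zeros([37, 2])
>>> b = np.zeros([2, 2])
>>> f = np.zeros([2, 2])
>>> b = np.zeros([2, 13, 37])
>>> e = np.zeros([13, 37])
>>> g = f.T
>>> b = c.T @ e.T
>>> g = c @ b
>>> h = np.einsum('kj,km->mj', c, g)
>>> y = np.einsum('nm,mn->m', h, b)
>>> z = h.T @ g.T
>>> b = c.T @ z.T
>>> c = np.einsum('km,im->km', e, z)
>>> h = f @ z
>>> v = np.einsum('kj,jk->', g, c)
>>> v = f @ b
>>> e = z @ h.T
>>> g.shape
(37, 13)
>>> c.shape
(13, 37)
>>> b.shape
(2, 2)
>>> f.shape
(2, 2)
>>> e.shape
(2, 2)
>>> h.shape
(2, 37)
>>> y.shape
(2,)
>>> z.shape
(2, 37)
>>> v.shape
(2, 2)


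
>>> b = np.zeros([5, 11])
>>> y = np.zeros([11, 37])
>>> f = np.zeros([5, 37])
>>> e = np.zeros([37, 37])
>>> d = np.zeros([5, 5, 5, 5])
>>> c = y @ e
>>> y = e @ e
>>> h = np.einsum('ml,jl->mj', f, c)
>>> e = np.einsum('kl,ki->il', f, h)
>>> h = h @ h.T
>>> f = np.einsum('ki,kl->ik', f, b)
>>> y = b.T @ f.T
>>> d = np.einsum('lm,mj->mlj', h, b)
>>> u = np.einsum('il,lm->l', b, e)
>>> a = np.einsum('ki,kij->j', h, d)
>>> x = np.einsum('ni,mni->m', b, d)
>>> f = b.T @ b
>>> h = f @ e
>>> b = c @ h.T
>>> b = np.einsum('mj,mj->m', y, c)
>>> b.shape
(11,)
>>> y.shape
(11, 37)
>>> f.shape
(11, 11)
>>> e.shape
(11, 37)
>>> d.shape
(5, 5, 11)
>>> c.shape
(11, 37)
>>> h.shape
(11, 37)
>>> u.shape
(11,)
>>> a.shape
(11,)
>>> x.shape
(5,)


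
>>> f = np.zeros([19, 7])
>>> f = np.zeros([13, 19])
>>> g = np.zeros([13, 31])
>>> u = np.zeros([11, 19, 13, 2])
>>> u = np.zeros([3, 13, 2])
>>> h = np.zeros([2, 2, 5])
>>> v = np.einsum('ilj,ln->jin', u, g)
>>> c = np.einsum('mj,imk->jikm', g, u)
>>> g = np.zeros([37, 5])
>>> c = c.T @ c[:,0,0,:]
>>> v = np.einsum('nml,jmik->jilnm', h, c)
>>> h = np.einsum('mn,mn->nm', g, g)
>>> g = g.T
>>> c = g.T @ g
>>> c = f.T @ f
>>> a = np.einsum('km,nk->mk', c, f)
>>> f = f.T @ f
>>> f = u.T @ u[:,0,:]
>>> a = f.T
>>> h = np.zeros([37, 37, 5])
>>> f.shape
(2, 13, 2)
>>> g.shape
(5, 37)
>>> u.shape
(3, 13, 2)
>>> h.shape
(37, 37, 5)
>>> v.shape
(13, 3, 5, 2, 2)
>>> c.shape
(19, 19)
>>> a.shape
(2, 13, 2)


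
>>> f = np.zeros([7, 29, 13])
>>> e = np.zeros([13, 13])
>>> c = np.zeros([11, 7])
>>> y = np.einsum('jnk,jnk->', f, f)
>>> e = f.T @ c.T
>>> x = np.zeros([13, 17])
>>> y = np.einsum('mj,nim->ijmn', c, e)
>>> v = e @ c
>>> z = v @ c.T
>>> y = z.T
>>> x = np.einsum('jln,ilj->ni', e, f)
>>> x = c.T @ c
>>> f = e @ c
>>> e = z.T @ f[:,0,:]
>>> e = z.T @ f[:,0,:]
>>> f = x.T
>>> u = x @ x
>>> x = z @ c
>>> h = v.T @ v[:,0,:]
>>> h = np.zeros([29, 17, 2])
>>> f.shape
(7, 7)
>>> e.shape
(11, 29, 7)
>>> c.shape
(11, 7)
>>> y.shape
(11, 29, 13)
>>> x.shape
(13, 29, 7)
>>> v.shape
(13, 29, 7)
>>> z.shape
(13, 29, 11)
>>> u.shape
(7, 7)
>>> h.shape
(29, 17, 2)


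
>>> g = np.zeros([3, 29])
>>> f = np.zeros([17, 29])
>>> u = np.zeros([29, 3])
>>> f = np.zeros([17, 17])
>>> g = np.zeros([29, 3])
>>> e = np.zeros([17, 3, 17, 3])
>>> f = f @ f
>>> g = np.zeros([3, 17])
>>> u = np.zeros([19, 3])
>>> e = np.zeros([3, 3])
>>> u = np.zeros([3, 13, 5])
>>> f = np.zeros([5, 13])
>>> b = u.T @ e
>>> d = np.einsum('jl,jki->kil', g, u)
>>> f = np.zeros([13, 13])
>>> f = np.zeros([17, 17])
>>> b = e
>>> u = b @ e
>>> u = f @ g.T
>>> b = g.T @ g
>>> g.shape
(3, 17)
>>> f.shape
(17, 17)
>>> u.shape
(17, 3)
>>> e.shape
(3, 3)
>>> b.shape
(17, 17)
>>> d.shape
(13, 5, 17)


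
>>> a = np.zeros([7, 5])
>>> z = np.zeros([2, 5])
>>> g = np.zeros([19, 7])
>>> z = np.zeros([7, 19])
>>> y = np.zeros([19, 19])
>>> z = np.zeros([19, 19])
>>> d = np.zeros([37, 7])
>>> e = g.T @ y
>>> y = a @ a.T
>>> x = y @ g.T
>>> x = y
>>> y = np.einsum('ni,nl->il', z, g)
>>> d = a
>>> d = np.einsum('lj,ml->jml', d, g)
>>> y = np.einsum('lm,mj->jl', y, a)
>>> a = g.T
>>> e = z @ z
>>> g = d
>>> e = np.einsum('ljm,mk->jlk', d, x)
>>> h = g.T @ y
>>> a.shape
(7, 19)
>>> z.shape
(19, 19)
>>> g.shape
(5, 19, 7)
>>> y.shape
(5, 19)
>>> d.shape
(5, 19, 7)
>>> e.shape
(19, 5, 7)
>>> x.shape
(7, 7)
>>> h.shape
(7, 19, 19)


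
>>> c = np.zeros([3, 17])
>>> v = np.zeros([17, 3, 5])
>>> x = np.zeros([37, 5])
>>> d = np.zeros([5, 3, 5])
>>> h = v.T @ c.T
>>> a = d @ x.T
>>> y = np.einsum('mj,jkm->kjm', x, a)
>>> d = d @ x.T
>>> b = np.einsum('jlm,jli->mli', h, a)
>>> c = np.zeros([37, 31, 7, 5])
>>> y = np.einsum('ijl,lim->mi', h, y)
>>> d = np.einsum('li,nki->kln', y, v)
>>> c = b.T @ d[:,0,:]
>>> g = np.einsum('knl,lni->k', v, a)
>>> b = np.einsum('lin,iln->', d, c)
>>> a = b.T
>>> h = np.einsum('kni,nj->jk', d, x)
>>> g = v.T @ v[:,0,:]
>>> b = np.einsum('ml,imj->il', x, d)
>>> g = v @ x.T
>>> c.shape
(37, 3, 17)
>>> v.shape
(17, 3, 5)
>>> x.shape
(37, 5)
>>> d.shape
(3, 37, 17)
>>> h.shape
(5, 3)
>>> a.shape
()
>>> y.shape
(37, 5)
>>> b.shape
(3, 5)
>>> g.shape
(17, 3, 37)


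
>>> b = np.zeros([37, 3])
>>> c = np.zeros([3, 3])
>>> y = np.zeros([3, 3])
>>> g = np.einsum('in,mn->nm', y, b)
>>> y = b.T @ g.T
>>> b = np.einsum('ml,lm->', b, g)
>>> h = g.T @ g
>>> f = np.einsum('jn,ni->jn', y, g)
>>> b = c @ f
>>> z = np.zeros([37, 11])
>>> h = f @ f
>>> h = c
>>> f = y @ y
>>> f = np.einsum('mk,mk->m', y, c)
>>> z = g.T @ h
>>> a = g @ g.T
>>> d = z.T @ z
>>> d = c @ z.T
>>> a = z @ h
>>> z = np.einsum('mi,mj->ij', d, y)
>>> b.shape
(3, 3)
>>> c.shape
(3, 3)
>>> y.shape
(3, 3)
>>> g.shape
(3, 37)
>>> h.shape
(3, 3)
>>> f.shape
(3,)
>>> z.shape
(37, 3)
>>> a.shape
(37, 3)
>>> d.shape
(3, 37)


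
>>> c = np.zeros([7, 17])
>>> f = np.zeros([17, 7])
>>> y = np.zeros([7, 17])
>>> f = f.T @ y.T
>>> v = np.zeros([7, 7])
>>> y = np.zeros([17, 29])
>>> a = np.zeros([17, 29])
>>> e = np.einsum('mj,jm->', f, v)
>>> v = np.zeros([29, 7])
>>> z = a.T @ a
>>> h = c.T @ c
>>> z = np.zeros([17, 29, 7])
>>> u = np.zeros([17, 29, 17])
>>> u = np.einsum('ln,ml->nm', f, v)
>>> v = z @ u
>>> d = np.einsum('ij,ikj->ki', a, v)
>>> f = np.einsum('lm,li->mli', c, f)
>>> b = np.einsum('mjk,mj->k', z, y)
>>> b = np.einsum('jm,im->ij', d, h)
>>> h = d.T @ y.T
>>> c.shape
(7, 17)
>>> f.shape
(17, 7, 7)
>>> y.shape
(17, 29)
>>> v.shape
(17, 29, 29)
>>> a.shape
(17, 29)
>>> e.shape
()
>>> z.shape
(17, 29, 7)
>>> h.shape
(17, 17)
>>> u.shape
(7, 29)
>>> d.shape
(29, 17)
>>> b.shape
(17, 29)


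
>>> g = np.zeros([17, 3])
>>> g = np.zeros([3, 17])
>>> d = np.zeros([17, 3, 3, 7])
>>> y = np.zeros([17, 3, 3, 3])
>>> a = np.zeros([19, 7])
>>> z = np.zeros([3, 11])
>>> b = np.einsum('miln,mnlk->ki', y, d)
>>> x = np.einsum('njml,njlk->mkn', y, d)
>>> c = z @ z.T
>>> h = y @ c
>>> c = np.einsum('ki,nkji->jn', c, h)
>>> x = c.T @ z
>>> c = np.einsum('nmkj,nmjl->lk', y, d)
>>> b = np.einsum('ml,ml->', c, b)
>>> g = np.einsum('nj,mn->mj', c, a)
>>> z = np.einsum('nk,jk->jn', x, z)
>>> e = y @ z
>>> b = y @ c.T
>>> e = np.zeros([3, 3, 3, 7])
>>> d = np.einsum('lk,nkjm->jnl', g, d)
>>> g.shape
(19, 3)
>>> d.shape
(3, 17, 19)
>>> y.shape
(17, 3, 3, 3)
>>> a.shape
(19, 7)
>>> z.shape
(3, 17)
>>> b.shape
(17, 3, 3, 7)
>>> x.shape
(17, 11)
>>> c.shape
(7, 3)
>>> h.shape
(17, 3, 3, 3)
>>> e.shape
(3, 3, 3, 7)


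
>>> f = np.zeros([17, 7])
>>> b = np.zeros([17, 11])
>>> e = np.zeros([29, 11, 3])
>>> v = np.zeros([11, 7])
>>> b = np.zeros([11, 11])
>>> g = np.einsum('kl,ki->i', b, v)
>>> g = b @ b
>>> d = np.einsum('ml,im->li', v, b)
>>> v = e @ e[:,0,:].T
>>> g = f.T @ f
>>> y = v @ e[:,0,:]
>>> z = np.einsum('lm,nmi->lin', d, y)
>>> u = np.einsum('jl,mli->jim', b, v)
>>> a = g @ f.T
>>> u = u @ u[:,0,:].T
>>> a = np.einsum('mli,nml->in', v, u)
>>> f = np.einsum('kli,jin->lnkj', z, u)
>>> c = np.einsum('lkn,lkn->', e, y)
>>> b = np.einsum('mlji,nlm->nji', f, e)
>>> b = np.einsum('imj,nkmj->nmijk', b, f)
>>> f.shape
(3, 11, 7, 11)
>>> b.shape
(3, 7, 29, 11, 11)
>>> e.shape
(29, 11, 3)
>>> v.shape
(29, 11, 29)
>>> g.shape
(7, 7)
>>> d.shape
(7, 11)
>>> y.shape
(29, 11, 3)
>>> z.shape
(7, 3, 29)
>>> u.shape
(11, 29, 11)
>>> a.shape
(29, 11)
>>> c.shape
()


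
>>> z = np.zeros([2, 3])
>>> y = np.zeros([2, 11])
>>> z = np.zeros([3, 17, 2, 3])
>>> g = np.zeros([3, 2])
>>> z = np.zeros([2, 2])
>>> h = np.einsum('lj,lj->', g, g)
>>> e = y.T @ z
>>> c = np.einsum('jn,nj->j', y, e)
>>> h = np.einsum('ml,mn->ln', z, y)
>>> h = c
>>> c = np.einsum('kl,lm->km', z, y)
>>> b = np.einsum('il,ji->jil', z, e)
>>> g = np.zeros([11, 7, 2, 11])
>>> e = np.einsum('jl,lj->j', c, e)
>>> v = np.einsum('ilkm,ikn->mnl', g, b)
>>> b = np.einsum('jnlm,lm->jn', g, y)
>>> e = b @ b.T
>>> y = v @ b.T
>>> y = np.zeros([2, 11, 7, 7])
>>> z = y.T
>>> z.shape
(7, 7, 11, 2)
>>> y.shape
(2, 11, 7, 7)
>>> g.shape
(11, 7, 2, 11)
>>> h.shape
(2,)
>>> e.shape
(11, 11)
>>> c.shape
(2, 11)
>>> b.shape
(11, 7)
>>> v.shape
(11, 2, 7)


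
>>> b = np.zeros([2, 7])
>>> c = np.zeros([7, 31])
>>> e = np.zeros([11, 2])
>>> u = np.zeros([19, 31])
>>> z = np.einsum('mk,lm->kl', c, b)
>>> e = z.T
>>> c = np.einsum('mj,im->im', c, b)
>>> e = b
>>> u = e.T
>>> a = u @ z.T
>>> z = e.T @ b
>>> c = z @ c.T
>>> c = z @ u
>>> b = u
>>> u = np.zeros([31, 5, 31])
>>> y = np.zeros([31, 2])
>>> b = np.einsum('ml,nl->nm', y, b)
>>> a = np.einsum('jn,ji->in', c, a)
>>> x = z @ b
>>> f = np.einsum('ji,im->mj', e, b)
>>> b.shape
(7, 31)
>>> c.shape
(7, 2)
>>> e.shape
(2, 7)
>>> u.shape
(31, 5, 31)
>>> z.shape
(7, 7)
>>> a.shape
(31, 2)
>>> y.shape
(31, 2)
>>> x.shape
(7, 31)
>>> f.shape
(31, 2)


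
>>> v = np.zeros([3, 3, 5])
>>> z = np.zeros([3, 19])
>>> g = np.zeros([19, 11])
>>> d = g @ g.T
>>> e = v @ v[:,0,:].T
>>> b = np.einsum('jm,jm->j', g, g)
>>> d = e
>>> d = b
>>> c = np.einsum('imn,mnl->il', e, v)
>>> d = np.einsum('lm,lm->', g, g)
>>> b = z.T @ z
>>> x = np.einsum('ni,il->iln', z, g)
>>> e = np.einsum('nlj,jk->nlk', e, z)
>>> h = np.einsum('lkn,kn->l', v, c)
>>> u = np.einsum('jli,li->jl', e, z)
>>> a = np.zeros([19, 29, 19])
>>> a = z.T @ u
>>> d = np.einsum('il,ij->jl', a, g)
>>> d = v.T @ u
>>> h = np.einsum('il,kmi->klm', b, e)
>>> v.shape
(3, 3, 5)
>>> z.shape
(3, 19)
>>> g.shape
(19, 11)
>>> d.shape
(5, 3, 3)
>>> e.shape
(3, 3, 19)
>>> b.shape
(19, 19)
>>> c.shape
(3, 5)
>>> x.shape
(19, 11, 3)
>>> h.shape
(3, 19, 3)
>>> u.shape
(3, 3)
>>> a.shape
(19, 3)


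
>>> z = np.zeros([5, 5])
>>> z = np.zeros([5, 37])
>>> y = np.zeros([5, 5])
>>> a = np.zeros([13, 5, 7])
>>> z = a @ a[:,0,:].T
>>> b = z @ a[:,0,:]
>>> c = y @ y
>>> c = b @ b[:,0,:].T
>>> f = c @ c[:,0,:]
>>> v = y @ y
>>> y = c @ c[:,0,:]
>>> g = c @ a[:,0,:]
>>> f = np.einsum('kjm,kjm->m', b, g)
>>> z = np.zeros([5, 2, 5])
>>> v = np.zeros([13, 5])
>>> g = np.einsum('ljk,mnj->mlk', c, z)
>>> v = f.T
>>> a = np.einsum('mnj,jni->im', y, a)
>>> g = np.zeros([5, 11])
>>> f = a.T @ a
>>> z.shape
(5, 2, 5)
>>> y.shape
(13, 5, 13)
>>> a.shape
(7, 13)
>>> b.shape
(13, 5, 7)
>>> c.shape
(13, 5, 13)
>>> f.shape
(13, 13)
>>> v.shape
(7,)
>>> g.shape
(5, 11)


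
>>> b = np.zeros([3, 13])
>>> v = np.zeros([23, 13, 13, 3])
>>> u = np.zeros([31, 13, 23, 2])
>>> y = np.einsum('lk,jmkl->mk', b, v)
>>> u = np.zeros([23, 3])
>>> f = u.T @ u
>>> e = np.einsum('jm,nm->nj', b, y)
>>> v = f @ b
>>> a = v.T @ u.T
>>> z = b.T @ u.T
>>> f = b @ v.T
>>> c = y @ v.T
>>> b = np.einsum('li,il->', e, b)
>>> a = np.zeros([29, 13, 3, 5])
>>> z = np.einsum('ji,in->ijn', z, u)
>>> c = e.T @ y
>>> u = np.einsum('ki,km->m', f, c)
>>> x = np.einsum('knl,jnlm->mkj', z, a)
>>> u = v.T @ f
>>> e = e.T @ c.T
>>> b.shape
()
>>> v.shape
(3, 13)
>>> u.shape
(13, 3)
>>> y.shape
(13, 13)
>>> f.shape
(3, 3)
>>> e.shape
(3, 3)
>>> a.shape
(29, 13, 3, 5)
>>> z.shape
(23, 13, 3)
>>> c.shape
(3, 13)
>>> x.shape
(5, 23, 29)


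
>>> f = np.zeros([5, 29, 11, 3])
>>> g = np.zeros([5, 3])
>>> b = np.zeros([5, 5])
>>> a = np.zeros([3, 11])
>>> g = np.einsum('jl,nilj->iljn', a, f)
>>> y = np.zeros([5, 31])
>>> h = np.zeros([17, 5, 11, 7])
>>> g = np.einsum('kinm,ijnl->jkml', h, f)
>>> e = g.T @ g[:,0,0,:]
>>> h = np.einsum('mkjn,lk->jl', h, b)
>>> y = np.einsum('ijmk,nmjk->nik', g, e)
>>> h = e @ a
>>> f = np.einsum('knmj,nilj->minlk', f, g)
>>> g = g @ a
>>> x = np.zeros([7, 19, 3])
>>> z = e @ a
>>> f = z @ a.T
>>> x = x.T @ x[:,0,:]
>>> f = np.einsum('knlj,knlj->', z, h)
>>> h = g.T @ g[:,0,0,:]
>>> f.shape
()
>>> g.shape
(29, 17, 7, 11)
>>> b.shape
(5, 5)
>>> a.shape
(3, 11)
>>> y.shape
(3, 29, 3)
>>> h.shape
(11, 7, 17, 11)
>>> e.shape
(3, 7, 17, 3)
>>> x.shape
(3, 19, 3)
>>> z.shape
(3, 7, 17, 11)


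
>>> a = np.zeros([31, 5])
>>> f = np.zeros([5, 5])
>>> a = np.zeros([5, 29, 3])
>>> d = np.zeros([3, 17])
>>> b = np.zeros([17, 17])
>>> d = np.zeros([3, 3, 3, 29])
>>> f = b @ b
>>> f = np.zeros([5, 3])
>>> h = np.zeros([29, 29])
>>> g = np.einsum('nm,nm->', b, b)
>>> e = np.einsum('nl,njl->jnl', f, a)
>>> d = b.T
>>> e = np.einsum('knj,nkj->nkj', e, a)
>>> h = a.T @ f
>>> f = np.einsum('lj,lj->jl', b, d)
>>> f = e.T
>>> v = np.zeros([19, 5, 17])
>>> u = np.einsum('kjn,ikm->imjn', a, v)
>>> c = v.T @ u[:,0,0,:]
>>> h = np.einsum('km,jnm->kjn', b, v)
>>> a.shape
(5, 29, 3)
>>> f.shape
(3, 29, 5)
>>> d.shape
(17, 17)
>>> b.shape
(17, 17)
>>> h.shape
(17, 19, 5)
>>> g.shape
()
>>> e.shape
(5, 29, 3)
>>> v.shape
(19, 5, 17)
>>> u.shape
(19, 17, 29, 3)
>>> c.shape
(17, 5, 3)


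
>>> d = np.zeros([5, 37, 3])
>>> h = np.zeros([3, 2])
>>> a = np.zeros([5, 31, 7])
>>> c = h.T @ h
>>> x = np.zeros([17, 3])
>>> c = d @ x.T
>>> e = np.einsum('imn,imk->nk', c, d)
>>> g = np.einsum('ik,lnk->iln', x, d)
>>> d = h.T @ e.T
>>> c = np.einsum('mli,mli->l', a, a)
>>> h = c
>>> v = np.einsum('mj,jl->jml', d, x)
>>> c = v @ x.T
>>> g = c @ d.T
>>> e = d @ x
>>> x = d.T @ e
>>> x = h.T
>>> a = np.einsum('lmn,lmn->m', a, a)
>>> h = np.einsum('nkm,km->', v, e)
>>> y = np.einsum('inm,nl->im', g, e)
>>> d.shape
(2, 17)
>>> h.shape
()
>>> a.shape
(31,)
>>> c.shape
(17, 2, 17)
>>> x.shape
(31,)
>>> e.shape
(2, 3)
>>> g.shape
(17, 2, 2)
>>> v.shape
(17, 2, 3)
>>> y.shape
(17, 2)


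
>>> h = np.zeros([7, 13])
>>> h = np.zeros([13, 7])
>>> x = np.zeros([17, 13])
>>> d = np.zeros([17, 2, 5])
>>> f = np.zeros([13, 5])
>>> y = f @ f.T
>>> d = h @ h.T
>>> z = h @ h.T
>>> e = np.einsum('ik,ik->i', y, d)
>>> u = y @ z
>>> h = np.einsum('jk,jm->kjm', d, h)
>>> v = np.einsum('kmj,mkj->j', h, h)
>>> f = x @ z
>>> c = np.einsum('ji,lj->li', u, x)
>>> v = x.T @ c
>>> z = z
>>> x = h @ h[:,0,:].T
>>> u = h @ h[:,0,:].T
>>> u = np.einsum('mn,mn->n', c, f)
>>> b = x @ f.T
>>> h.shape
(13, 13, 7)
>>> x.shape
(13, 13, 13)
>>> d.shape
(13, 13)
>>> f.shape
(17, 13)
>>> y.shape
(13, 13)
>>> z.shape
(13, 13)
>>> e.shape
(13,)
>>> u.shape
(13,)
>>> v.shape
(13, 13)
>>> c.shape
(17, 13)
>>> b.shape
(13, 13, 17)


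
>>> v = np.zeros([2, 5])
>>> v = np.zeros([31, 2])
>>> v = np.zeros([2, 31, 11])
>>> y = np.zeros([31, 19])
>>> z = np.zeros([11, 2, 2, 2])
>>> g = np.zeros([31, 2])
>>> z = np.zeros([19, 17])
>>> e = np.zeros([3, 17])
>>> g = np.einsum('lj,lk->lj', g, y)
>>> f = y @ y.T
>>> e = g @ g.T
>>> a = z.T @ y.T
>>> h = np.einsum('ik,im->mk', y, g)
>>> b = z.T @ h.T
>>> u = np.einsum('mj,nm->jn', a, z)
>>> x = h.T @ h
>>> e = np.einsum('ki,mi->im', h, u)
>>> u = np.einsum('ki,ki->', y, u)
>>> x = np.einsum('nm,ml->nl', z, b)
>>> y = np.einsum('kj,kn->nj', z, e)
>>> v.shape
(2, 31, 11)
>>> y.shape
(31, 17)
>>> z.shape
(19, 17)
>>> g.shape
(31, 2)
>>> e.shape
(19, 31)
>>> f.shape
(31, 31)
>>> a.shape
(17, 31)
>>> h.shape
(2, 19)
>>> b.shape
(17, 2)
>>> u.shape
()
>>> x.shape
(19, 2)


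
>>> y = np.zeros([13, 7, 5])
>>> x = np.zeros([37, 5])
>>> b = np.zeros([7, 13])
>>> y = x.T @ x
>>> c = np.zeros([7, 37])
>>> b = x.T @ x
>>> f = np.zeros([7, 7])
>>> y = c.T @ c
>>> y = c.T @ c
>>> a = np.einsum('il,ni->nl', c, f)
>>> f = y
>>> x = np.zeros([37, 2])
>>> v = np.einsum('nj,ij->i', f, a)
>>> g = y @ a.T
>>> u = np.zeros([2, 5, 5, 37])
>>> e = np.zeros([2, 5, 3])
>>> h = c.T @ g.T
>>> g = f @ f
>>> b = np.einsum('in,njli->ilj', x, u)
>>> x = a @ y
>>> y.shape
(37, 37)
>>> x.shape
(7, 37)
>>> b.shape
(37, 5, 5)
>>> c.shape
(7, 37)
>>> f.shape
(37, 37)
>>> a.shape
(7, 37)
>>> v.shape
(7,)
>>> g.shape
(37, 37)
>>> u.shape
(2, 5, 5, 37)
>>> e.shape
(2, 5, 3)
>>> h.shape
(37, 37)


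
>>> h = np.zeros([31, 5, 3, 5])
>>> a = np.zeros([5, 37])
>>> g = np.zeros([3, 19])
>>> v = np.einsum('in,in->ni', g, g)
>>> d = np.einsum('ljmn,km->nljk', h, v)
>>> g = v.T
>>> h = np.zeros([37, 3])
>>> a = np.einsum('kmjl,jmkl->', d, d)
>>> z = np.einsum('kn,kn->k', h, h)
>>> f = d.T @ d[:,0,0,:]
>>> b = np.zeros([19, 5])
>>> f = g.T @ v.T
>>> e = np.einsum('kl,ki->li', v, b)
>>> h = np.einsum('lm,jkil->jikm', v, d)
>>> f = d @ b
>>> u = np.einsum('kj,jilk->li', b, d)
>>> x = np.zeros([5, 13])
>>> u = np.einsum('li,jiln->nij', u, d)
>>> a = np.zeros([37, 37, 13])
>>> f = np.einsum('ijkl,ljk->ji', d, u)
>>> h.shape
(5, 5, 31, 3)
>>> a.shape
(37, 37, 13)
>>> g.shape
(3, 19)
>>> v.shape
(19, 3)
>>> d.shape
(5, 31, 5, 19)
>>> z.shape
(37,)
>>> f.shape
(31, 5)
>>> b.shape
(19, 5)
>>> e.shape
(3, 5)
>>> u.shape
(19, 31, 5)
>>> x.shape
(5, 13)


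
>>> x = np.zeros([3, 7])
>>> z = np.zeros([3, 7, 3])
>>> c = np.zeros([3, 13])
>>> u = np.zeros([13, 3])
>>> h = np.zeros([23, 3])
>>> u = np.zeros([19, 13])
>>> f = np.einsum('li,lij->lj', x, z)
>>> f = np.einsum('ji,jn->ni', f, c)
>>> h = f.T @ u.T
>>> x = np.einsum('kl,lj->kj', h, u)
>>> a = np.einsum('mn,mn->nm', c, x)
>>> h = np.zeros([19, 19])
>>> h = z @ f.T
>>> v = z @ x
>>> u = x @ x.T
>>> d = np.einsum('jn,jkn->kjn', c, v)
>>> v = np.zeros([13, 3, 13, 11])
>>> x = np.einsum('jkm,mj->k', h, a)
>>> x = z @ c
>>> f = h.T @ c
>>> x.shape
(3, 7, 13)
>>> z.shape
(3, 7, 3)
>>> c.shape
(3, 13)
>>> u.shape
(3, 3)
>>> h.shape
(3, 7, 13)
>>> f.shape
(13, 7, 13)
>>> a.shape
(13, 3)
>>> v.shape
(13, 3, 13, 11)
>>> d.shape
(7, 3, 13)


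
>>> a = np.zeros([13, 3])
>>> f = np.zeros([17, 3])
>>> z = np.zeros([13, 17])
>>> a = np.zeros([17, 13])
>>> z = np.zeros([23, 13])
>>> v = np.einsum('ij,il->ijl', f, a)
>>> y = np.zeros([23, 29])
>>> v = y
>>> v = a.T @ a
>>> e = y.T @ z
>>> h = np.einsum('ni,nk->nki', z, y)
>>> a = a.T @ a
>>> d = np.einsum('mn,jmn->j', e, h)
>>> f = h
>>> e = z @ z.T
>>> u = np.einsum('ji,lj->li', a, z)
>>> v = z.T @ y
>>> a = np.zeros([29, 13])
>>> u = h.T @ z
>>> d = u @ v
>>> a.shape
(29, 13)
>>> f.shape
(23, 29, 13)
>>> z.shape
(23, 13)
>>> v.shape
(13, 29)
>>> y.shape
(23, 29)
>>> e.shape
(23, 23)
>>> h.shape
(23, 29, 13)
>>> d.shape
(13, 29, 29)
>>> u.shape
(13, 29, 13)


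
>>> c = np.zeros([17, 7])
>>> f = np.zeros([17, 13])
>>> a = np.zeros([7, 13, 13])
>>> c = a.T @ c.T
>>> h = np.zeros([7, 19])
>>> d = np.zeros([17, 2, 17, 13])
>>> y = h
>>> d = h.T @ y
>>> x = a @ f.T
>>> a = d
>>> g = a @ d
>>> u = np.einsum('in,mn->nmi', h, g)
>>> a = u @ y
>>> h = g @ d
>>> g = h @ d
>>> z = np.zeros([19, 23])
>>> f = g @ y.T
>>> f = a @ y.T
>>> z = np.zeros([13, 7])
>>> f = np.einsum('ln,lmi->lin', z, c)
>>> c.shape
(13, 13, 17)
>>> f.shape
(13, 17, 7)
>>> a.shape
(19, 19, 19)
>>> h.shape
(19, 19)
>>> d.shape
(19, 19)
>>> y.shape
(7, 19)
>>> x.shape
(7, 13, 17)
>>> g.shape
(19, 19)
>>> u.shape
(19, 19, 7)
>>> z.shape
(13, 7)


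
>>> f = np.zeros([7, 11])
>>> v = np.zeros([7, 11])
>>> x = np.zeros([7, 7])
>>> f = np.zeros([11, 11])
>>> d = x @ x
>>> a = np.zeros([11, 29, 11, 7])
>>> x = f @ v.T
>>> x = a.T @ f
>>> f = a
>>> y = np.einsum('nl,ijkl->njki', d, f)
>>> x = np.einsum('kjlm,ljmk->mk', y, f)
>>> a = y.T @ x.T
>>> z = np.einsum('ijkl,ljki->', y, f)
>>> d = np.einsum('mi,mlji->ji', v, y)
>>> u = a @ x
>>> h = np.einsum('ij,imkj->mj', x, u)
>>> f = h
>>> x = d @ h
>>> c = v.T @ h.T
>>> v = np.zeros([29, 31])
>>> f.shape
(11, 7)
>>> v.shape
(29, 31)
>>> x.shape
(11, 7)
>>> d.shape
(11, 11)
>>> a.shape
(11, 11, 29, 11)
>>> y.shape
(7, 29, 11, 11)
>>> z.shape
()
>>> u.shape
(11, 11, 29, 7)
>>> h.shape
(11, 7)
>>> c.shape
(11, 11)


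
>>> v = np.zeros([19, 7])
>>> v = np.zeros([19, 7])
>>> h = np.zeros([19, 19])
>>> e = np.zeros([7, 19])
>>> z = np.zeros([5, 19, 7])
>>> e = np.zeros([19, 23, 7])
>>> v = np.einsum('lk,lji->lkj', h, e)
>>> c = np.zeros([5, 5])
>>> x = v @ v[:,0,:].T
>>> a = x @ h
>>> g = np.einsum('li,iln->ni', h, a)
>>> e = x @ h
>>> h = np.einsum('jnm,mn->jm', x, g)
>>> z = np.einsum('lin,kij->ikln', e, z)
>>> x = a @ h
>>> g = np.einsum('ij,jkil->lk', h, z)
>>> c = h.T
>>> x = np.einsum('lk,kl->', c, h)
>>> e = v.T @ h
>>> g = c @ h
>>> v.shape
(19, 19, 23)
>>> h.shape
(19, 19)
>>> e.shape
(23, 19, 19)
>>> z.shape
(19, 5, 19, 19)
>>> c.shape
(19, 19)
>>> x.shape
()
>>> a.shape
(19, 19, 19)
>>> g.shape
(19, 19)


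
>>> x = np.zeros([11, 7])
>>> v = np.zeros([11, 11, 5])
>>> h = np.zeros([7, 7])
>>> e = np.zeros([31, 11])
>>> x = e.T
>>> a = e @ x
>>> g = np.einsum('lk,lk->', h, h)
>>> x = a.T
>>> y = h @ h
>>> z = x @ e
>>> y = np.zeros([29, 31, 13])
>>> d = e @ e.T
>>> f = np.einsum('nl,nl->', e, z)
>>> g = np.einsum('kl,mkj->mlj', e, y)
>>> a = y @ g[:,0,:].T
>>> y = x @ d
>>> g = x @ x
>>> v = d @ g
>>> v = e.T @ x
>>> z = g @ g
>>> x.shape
(31, 31)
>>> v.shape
(11, 31)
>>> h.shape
(7, 7)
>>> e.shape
(31, 11)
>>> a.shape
(29, 31, 29)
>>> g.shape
(31, 31)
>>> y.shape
(31, 31)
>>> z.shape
(31, 31)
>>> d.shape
(31, 31)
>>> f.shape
()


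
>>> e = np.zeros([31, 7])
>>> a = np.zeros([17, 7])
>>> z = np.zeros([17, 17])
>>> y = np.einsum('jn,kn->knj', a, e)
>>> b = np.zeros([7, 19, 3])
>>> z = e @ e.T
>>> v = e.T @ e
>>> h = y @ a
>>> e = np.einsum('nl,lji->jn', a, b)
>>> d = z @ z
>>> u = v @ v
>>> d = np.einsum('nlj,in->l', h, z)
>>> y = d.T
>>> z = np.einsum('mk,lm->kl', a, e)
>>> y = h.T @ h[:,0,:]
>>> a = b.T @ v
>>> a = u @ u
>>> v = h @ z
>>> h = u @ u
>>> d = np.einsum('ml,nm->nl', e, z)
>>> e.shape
(19, 17)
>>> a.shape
(7, 7)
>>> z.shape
(7, 19)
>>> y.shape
(7, 7, 7)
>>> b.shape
(7, 19, 3)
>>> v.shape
(31, 7, 19)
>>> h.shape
(7, 7)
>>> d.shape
(7, 17)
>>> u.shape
(7, 7)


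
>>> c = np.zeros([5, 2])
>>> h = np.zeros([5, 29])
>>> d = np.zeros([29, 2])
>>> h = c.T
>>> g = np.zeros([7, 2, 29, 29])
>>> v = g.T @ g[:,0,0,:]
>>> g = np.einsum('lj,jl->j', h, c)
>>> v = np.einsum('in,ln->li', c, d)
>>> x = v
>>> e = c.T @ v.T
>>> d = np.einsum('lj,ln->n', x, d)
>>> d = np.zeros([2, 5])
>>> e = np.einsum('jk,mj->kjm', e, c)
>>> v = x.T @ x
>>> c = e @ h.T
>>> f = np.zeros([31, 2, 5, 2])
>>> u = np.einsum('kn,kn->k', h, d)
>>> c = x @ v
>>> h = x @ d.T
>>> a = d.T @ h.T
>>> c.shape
(29, 5)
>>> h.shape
(29, 2)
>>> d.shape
(2, 5)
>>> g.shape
(5,)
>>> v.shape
(5, 5)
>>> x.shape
(29, 5)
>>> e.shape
(29, 2, 5)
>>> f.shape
(31, 2, 5, 2)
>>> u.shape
(2,)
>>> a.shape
(5, 29)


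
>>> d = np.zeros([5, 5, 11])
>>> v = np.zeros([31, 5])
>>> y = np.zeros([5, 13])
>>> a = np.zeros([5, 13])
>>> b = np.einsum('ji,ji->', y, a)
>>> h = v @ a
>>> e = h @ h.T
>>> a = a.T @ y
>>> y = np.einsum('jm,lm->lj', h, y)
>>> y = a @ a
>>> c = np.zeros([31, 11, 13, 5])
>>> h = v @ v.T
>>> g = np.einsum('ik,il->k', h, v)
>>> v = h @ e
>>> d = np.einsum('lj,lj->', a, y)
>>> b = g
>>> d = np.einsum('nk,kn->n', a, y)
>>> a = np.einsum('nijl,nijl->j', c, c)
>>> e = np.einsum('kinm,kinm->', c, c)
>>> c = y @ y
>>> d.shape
(13,)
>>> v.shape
(31, 31)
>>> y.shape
(13, 13)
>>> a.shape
(13,)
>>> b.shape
(31,)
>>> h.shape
(31, 31)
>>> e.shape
()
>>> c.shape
(13, 13)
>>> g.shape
(31,)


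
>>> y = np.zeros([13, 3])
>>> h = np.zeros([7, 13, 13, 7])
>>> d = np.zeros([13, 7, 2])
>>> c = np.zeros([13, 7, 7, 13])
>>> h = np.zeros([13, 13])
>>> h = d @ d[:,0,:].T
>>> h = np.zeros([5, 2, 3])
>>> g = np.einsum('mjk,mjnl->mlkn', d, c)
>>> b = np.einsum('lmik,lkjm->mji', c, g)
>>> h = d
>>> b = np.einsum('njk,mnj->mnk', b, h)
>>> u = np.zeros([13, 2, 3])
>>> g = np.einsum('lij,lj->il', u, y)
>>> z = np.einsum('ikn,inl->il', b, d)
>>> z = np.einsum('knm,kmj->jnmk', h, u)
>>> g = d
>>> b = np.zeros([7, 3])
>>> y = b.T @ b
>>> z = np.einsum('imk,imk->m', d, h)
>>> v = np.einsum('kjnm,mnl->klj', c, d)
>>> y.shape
(3, 3)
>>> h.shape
(13, 7, 2)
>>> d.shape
(13, 7, 2)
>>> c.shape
(13, 7, 7, 13)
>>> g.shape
(13, 7, 2)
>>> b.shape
(7, 3)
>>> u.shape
(13, 2, 3)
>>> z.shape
(7,)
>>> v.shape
(13, 2, 7)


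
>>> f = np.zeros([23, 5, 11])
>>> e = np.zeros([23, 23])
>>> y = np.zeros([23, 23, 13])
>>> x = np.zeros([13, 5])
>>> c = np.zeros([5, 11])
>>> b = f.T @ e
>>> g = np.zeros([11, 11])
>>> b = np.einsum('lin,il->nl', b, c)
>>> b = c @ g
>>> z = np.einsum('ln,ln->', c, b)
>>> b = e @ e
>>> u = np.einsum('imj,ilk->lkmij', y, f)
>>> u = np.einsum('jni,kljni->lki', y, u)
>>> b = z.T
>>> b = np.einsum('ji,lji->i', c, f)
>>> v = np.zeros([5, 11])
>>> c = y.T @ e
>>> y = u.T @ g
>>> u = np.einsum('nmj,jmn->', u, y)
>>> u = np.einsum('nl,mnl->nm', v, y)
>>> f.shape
(23, 5, 11)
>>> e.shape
(23, 23)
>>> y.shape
(13, 5, 11)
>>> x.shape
(13, 5)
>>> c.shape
(13, 23, 23)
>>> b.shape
(11,)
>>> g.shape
(11, 11)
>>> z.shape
()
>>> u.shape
(5, 13)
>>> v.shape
(5, 11)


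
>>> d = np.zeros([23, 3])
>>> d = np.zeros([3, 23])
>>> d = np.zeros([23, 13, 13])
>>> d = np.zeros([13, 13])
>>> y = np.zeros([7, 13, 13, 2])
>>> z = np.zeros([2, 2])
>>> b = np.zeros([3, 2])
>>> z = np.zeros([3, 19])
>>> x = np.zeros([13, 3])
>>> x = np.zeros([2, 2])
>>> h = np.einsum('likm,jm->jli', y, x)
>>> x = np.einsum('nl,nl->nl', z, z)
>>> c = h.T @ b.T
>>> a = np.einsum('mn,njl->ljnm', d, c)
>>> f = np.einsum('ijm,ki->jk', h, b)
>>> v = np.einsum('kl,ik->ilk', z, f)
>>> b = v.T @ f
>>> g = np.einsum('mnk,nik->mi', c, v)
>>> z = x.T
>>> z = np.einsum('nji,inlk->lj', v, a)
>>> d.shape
(13, 13)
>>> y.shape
(7, 13, 13, 2)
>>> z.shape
(13, 19)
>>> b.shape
(3, 19, 3)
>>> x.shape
(3, 19)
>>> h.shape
(2, 7, 13)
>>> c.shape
(13, 7, 3)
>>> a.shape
(3, 7, 13, 13)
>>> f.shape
(7, 3)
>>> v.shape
(7, 19, 3)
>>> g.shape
(13, 19)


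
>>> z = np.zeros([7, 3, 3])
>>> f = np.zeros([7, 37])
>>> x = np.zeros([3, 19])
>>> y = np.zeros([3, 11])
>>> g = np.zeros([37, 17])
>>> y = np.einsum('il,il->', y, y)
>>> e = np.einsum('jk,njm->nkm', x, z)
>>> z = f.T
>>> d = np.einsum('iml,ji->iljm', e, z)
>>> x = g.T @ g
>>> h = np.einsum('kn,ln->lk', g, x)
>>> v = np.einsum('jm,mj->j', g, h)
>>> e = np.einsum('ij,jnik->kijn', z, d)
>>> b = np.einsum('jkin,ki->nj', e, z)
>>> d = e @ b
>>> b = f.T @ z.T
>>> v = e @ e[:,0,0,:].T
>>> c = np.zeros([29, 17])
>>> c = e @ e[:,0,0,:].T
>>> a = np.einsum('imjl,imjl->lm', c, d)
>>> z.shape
(37, 7)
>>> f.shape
(7, 37)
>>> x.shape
(17, 17)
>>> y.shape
()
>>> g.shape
(37, 17)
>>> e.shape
(19, 37, 7, 3)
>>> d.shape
(19, 37, 7, 19)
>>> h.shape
(17, 37)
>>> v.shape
(19, 37, 7, 19)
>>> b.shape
(37, 37)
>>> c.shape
(19, 37, 7, 19)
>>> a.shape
(19, 37)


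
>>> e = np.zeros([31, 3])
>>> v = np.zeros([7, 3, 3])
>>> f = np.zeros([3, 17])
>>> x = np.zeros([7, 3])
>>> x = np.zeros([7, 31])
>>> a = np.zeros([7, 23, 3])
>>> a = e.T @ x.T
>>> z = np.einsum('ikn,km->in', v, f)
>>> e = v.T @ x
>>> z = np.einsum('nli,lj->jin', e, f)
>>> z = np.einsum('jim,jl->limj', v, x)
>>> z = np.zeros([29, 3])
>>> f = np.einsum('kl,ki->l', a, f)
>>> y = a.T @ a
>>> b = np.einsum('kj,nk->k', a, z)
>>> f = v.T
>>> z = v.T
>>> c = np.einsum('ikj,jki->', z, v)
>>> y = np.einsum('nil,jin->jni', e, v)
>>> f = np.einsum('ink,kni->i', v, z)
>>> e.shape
(3, 3, 31)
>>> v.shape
(7, 3, 3)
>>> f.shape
(7,)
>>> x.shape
(7, 31)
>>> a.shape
(3, 7)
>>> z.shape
(3, 3, 7)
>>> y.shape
(7, 3, 3)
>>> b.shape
(3,)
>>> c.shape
()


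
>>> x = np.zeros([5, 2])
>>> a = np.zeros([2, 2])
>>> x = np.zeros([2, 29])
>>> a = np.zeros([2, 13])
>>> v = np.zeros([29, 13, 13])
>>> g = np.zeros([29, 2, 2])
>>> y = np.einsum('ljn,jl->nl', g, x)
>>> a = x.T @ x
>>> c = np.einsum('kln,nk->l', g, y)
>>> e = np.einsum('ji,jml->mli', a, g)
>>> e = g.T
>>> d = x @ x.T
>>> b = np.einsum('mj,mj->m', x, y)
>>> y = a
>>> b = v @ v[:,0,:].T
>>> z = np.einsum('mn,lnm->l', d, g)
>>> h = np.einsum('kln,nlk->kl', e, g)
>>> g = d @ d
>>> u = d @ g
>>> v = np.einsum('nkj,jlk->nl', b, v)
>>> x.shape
(2, 29)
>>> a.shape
(29, 29)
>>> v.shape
(29, 13)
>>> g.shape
(2, 2)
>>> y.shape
(29, 29)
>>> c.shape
(2,)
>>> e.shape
(2, 2, 29)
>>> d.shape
(2, 2)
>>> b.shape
(29, 13, 29)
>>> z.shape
(29,)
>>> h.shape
(2, 2)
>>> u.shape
(2, 2)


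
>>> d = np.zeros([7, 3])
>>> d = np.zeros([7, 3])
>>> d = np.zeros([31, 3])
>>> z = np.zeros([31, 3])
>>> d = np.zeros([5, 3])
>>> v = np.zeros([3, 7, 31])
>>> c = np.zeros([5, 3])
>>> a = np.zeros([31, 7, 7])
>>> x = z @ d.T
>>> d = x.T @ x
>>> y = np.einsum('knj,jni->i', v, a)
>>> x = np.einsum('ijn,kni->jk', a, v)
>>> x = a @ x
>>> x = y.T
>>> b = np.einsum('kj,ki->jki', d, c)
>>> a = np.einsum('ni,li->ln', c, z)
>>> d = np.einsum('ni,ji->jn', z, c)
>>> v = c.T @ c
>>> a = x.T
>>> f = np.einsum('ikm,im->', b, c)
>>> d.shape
(5, 31)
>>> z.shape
(31, 3)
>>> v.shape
(3, 3)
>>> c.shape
(5, 3)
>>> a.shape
(7,)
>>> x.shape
(7,)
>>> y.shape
(7,)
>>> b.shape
(5, 5, 3)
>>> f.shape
()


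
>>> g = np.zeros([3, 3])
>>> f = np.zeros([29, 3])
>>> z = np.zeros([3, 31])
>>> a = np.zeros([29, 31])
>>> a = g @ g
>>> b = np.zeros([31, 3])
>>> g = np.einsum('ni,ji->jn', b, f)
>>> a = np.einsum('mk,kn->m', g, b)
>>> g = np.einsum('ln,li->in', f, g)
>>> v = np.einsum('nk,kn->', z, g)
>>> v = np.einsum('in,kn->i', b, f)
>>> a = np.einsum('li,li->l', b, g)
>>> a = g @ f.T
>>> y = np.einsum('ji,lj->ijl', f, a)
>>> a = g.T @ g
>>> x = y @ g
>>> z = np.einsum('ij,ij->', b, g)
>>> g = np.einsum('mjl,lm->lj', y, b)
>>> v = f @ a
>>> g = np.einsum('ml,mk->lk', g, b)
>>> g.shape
(29, 3)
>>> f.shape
(29, 3)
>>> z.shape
()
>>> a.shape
(3, 3)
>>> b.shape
(31, 3)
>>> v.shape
(29, 3)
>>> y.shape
(3, 29, 31)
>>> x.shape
(3, 29, 3)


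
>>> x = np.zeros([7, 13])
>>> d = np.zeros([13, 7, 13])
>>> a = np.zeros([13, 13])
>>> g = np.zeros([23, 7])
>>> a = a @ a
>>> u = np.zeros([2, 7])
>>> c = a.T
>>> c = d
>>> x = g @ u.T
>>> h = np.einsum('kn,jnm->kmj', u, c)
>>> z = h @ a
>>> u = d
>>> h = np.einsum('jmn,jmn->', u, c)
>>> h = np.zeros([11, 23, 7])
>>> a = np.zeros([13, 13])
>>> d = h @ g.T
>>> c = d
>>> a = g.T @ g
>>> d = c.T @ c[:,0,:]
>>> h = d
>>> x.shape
(23, 2)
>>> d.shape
(23, 23, 23)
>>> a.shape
(7, 7)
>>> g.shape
(23, 7)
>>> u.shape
(13, 7, 13)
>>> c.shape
(11, 23, 23)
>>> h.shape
(23, 23, 23)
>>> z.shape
(2, 13, 13)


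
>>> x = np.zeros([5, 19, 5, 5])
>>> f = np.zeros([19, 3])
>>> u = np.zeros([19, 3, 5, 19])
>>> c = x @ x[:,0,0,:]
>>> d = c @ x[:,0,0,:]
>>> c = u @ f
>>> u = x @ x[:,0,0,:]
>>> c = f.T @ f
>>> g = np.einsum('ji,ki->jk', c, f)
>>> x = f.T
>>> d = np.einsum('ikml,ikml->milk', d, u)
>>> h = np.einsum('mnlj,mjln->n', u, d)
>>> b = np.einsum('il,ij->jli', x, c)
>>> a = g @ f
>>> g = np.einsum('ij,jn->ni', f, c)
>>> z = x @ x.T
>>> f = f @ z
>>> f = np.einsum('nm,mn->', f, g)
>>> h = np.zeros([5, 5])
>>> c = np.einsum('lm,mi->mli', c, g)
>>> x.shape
(3, 19)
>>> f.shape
()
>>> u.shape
(5, 19, 5, 5)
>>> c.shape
(3, 3, 19)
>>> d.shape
(5, 5, 5, 19)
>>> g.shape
(3, 19)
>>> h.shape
(5, 5)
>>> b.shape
(3, 19, 3)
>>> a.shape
(3, 3)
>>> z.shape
(3, 3)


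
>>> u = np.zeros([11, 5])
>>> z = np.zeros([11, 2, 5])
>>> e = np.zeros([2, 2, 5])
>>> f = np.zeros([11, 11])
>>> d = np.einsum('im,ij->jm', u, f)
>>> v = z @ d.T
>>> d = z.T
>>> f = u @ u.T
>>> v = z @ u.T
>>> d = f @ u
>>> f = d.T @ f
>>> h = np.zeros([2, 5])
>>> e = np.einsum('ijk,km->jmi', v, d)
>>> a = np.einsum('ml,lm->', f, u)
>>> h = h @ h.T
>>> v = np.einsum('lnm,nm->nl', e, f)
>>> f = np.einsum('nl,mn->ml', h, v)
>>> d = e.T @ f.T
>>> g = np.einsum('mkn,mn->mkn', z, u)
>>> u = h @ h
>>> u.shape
(2, 2)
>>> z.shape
(11, 2, 5)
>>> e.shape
(2, 5, 11)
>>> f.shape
(5, 2)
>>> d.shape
(11, 5, 5)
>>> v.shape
(5, 2)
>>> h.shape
(2, 2)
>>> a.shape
()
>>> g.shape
(11, 2, 5)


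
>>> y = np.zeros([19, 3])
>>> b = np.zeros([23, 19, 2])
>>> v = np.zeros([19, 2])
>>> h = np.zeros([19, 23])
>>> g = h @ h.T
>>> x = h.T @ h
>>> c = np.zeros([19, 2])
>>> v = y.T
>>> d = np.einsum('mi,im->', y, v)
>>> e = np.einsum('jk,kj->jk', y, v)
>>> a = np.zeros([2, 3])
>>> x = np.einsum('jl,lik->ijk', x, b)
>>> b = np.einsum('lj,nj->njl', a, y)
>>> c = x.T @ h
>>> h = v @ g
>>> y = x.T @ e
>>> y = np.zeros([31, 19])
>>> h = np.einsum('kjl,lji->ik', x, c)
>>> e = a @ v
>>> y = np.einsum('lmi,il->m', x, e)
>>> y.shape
(23,)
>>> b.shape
(19, 3, 2)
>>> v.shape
(3, 19)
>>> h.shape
(23, 19)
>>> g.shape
(19, 19)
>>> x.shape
(19, 23, 2)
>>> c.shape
(2, 23, 23)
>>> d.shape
()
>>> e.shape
(2, 19)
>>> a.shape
(2, 3)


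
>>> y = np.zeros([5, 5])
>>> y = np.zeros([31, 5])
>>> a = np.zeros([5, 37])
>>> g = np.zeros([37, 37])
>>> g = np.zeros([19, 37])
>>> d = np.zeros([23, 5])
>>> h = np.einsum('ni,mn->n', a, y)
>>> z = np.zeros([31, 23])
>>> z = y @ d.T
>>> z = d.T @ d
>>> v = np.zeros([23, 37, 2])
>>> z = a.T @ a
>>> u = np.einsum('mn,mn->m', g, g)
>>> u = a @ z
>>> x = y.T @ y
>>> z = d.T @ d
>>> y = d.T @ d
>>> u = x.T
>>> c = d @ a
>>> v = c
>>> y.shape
(5, 5)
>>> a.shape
(5, 37)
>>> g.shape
(19, 37)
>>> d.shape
(23, 5)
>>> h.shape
(5,)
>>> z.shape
(5, 5)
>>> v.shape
(23, 37)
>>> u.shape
(5, 5)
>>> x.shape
(5, 5)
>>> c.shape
(23, 37)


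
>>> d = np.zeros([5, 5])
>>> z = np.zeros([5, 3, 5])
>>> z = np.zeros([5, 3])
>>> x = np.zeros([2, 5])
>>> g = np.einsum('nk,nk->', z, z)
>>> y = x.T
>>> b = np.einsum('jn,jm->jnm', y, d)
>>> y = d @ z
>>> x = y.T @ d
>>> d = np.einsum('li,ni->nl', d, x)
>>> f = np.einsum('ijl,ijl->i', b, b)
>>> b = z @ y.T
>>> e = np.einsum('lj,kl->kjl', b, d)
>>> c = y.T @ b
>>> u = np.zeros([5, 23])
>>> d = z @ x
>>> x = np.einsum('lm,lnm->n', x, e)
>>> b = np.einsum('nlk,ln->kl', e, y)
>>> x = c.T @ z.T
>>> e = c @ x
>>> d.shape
(5, 5)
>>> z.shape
(5, 3)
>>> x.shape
(5, 5)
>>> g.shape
()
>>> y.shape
(5, 3)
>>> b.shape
(5, 5)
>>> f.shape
(5,)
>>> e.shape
(3, 5)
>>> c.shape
(3, 5)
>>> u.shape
(5, 23)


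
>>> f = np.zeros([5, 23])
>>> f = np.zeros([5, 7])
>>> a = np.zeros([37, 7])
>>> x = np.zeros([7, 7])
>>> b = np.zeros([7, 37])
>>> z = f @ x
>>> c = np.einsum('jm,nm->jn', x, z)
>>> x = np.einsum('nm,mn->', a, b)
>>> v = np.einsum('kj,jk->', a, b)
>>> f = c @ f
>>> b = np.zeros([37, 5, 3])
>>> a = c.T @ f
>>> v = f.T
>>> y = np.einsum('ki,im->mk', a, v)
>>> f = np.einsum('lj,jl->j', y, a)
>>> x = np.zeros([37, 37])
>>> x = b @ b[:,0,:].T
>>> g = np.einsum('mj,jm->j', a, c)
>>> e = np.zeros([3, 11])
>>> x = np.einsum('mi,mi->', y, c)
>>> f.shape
(5,)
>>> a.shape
(5, 7)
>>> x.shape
()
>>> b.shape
(37, 5, 3)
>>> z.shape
(5, 7)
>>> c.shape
(7, 5)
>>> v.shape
(7, 7)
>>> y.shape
(7, 5)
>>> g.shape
(7,)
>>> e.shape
(3, 11)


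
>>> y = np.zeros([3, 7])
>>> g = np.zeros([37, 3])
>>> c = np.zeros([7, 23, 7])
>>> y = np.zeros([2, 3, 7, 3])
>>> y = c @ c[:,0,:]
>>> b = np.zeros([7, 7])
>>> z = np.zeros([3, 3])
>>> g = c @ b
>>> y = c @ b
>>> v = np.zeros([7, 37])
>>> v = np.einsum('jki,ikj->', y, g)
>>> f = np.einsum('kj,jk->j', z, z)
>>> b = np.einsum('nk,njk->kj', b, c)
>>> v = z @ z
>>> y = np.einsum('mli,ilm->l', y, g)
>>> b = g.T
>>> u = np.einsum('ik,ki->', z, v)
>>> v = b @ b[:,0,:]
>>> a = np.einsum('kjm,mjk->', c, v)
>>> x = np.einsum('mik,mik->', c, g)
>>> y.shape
(23,)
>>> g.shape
(7, 23, 7)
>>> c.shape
(7, 23, 7)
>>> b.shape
(7, 23, 7)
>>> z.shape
(3, 3)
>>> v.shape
(7, 23, 7)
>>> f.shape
(3,)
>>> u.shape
()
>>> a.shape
()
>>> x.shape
()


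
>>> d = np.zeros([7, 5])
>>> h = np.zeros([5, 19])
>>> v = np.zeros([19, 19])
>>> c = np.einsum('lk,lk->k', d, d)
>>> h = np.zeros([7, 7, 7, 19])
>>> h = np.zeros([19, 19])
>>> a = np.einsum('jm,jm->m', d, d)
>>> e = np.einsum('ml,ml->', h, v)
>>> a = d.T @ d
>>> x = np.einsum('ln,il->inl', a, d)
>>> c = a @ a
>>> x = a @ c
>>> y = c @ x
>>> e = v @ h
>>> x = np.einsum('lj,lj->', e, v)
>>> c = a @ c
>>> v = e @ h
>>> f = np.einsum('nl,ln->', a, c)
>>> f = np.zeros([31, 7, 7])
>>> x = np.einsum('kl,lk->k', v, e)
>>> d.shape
(7, 5)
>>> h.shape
(19, 19)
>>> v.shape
(19, 19)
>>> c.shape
(5, 5)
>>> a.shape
(5, 5)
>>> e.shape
(19, 19)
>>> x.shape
(19,)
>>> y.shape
(5, 5)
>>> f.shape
(31, 7, 7)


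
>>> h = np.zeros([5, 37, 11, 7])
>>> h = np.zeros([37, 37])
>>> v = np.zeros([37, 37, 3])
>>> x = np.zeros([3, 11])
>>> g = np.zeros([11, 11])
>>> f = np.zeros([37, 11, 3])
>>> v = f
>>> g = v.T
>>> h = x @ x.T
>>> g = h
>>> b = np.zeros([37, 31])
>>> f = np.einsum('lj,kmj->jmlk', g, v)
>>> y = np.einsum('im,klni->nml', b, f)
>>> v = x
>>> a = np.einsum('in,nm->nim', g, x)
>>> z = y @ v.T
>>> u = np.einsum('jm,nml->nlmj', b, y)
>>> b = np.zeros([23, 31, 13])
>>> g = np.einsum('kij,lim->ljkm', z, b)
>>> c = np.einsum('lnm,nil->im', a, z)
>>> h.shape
(3, 3)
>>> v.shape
(3, 11)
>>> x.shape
(3, 11)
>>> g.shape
(23, 3, 3, 13)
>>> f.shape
(3, 11, 3, 37)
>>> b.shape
(23, 31, 13)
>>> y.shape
(3, 31, 11)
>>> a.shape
(3, 3, 11)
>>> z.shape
(3, 31, 3)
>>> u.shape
(3, 11, 31, 37)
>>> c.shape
(31, 11)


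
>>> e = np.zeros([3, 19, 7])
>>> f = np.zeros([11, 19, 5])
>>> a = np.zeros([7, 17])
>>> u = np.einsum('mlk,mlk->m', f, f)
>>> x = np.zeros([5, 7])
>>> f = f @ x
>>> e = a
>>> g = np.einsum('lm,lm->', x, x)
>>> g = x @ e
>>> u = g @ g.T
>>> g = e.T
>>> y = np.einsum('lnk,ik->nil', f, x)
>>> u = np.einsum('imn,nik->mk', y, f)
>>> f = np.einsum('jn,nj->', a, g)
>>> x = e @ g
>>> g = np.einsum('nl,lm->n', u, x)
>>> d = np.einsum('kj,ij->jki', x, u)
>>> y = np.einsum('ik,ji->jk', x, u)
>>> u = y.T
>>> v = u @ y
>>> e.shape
(7, 17)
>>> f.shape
()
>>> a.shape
(7, 17)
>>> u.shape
(7, 5)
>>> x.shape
(7, 7)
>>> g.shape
(5,)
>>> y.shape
(5, 7)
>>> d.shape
(7, 7, 5)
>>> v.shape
(7, 7)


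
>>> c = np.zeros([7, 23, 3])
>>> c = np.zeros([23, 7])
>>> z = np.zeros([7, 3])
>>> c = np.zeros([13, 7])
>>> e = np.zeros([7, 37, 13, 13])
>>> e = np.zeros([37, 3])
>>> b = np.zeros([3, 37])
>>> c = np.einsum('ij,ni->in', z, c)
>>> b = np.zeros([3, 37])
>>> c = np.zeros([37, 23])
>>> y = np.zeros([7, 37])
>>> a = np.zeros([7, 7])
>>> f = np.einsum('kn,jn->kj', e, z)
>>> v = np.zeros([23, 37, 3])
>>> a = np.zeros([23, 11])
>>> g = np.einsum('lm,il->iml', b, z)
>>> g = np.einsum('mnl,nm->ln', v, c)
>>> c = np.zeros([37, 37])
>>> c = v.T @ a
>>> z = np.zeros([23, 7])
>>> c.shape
(3, 37, 11)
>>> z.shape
(23, 7)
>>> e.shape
(37, 3)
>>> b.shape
(3, 37)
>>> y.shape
(7, 37)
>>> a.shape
(23, 11)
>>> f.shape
(37, 7)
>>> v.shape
(23, 37, 3)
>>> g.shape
(3, 37)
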